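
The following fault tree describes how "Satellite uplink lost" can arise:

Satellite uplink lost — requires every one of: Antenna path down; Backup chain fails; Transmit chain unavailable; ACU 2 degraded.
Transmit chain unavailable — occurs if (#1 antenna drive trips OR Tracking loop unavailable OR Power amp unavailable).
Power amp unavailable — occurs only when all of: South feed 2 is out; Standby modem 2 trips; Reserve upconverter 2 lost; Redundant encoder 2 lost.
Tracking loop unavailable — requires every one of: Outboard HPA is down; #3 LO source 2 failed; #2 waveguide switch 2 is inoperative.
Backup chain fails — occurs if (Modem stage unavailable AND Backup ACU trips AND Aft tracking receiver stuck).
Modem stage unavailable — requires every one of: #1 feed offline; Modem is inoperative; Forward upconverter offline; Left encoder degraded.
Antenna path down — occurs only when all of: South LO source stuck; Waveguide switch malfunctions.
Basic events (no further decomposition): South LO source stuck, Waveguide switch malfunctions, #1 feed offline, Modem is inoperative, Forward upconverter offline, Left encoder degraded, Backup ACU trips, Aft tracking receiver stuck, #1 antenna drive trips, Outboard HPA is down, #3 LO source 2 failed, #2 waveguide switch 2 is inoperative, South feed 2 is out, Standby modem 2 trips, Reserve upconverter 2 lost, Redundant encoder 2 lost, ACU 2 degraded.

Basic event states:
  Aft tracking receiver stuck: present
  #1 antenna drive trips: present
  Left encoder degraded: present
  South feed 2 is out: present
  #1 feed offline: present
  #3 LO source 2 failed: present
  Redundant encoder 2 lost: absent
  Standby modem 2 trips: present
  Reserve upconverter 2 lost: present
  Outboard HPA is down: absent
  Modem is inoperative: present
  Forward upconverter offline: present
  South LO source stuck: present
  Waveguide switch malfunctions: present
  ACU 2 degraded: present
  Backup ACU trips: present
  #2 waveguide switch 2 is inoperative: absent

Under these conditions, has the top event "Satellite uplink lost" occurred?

Antenna path down [AND]: South LO source stuck=occurs, Waveguide switch malfunctions=occurs → all inputs occur → occurs.
Modem stage unavailable [AND]: #1 feed offline=occurs, Modem is inoperative=occurs, Forward upconverter offline=occurs, Left encoder degraded=occurs → all inputs occur → occurs.
Backup chain fails [AND]: Modem stage unavailable=occurs, Backup ACU trips=occurs, Aft tracking receiver stuck=occurs → all inputs occur → occurs.
Tracking loop unavailable [AND]: Outboard HPA is down=not, #3 LO source 2 failed=occurs, #2 waveguide switch 2 is inoperative=not → not all inputs occur → does not occur.
Power amp unavailable [AND]: South feed 2 is out=occurs, Standby modem 2 trips=occurs, Reserve upconverter 2 lost=occurs, Redundant encoder 2 lost=not → not all inputs occur → does not occur.
Transmit chain unavailable [OR]: #1 antenna drive trips=occurs, Tracking loop unavailable=not, Power amp unavailable=not → at least one input occurs → occurs.
Satellite uplink lost [AND]: Antenna path down=occurs, Backup chain fails=occurs, Transmit chain unavailable=occurs, ACU 2 degraded=occurs → all inputs occur → occurs.

Yes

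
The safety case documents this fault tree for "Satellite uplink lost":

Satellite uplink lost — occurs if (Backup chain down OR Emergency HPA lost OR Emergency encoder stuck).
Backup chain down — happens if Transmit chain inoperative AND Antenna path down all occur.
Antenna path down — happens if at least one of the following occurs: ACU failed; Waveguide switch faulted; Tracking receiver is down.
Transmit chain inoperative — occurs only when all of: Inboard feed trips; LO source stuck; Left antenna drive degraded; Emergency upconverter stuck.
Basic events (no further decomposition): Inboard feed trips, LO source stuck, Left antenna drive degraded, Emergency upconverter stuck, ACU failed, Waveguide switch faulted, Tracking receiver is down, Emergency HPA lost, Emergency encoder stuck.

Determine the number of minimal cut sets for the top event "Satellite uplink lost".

5

Transmit chain inoperative [AND]: one cut set from each child combined → 1 × 1 × 1 × 1 = 1 cut set(s).
Antenna path down [OR]: union of children's cut sets → 3 cut set(s).
Backup chain down [AND]: one cut set from each child combined → 1 × 3 = 3 cut set(s).
Satellite uplink lost [OR]: union of children's cut sets → 5 cut set(s).
Minimal cut sets: {ACU failed, Emergency upconverter stuck, Inboard feed trips, LO source stuck, Left antenna drive degraded}; {Emergency upconverter stuck, Inboard feed trips, LO source stuck, Left antenna drive degraded, Waveguide switch faulted}; {Emergency upconverter stuck, Inboard feed trips, LO source stuck, Left antenna drive degraded, Tracking receiver is down}; {Emergency HPA lost}; {Emergency encoder stuck}.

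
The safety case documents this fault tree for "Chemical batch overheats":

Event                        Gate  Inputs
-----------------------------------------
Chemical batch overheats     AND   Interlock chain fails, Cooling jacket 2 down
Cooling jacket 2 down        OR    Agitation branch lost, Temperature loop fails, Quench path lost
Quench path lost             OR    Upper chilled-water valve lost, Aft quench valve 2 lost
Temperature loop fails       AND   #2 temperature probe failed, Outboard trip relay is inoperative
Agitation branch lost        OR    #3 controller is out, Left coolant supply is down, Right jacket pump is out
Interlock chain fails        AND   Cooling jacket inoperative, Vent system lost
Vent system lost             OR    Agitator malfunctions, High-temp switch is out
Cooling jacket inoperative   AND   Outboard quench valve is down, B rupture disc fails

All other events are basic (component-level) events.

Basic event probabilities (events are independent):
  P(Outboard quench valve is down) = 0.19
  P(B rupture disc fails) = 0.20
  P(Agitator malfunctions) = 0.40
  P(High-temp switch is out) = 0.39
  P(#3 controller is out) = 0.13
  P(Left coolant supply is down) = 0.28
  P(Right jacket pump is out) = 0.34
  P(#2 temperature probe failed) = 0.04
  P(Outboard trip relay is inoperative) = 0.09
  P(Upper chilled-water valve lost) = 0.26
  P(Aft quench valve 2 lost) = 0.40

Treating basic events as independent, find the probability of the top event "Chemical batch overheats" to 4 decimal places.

P(Cooling jacket inoperative) [AND] = 0.19 × 0.20 = 0.038000
P(Vent system lost) [OR] = 1 − (1−0.40) × (1−0.39) = 0.634000
P(Interlock chain fails) [AND] = 0.038000 × 0.634000 = 0.024092
P(Agitation branch lost) [OR] = 1 − (1−0.13) × (1−0.28) × (1−0.34) = 0.586576
P(Temperature loop fails) [AND] = 0.04 × 0.09 = 0.003600
P(Quench path lost) [OR] = 1 − (1−0.26) × (1−0.40) = 0.556000
P(Cooling jacket 2 down) [OR] = 1 − (1−0.586576) × (1−0.003600) × (1−0.556000) = 0.817101
P(Chemical batch overheats) [AND] = 0.024092 × 0.817101 = 0.019686
Rounded to 4 decimal places: P(Chemical batch overheats) ≈ 0.0197.

0.0197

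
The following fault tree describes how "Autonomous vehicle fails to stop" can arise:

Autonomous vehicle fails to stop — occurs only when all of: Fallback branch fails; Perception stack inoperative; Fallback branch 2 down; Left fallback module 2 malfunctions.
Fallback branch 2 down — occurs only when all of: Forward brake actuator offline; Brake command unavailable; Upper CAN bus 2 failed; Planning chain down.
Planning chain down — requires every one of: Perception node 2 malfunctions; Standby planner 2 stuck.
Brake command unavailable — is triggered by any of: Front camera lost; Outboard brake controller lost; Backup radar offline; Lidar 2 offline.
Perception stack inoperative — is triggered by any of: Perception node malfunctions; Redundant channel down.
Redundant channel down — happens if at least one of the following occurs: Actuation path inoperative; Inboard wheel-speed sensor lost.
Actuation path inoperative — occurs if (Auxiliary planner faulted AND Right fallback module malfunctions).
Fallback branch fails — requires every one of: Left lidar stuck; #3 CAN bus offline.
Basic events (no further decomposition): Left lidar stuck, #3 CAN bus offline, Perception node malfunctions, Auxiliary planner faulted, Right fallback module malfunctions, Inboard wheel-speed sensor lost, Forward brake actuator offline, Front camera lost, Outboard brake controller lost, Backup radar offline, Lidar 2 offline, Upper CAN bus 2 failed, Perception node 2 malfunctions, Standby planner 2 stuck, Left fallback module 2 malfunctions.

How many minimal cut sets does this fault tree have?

Fallback branch fails [AND]: one cut set from each child combined → 1 × 1 = 1 cut set(s).
Actuation path inoperative [AND]: one cut set from each child combined → 1 × 1 = 1 cut set(s).
Redundant channel down [OR]: union of children's cut sets → 2 cut set(s).
Perception stack inoperative [OR]: union of children's cut sets → 3 cut set(s).
Brake command unavailable [OR]: union of children's cut sets → 4 cut set(s).
Planning chain down [AND]: one cut set from each child combined → 1 × 1 = 1 cut set(s).
Fallback branch 2 down [AND]: one cut set from each child combined → 1 × 4 × 1 × 1 = 4 cut set(s).
Autonomous vehicle fails to stop [AND]: one cut set from each child combined → 1 × 3 × 4 × 1 = 12 cut set(s).

12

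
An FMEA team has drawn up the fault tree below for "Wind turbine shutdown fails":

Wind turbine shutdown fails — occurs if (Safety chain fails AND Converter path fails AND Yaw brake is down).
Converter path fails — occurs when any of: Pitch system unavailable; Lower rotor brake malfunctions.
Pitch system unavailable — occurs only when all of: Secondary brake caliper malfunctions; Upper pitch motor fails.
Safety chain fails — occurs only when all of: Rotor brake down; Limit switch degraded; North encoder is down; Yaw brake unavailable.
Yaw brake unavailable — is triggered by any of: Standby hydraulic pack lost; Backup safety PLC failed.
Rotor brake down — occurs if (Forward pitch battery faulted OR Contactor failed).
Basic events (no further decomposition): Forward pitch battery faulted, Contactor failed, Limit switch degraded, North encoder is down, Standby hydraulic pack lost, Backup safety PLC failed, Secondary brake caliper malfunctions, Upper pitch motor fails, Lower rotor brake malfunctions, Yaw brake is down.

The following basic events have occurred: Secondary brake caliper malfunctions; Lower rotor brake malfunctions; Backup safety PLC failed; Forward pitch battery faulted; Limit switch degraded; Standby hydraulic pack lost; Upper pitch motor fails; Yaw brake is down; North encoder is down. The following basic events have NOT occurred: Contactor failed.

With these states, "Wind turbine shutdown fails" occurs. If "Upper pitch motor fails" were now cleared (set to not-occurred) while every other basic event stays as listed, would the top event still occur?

Yes

Counterfactual: set "Upper pitch motor fails" to not occurred.
Rotor brake down [OR]: Forward pitch battery faulted=occurs, Contactor failed=not → at least one input occurs → occurs.
Yaw brake unavailable [OR]: Standby hydraulic pack lost=occurs, Backup safety PLC failed=occurs → at least one input occurs → occurs.
Safety chain fails [AND]: Rotor brake down=occurs, Limit switch degraded=occurs, North encoder is down=occurs, Yaw brake unavailable=occurs → all inputs occur → occurs.
Pitch system unavailable [AND]: Secondary brake caliper malfunctions=occurs, Upper pitch motor fails=not → not all inputs occur → does not occur.
Converter path fails [OR]: Pitch system unavailable=not, Lower rotor brake malfunctions=occurs → at least one input occurs → occurs.
Wind turbine shutdown fails [AND]: Safety chain fails=occurs, Converter path fails=occurs, Yaw brake is down=occurs → all inputs occur → occurs.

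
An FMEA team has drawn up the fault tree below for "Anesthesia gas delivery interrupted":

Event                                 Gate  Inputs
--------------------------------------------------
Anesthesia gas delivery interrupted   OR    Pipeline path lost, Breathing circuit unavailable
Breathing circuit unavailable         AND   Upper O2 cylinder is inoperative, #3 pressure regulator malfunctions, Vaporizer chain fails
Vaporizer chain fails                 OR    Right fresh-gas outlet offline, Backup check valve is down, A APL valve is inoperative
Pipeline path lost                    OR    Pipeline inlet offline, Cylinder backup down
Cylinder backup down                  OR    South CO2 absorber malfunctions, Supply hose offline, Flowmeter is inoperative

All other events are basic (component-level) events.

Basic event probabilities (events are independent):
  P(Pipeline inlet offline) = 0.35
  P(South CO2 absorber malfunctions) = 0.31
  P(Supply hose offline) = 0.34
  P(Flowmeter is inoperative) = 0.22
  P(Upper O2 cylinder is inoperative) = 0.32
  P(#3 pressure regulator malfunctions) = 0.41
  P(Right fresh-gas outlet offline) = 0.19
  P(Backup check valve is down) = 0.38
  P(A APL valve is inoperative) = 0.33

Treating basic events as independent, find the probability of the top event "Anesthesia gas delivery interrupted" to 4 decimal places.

P(Cylinder backup down) [OR] = 1 − (1−0.31) × (1−0.34) × (1−0.22) = 0.644788
P(Pipeline path lost) [OR] = 1 − (1−0.35) × (1−0.644788) = 0.769112
P(Vaporizer chain fails) [OR] = 1 − (1−0.19) × (1−0.38) × (1−0.33) = 0.663526
P(Breathing circuit unavailable) [AND] = 0.32 × 0.41 × 0.663526 = 0.087055
P(Anesthesia gas delivery interrupted) [OR] = 1 − (1−0.769112) × (1−0.087055) = 0.789212
Rounded to 4 decimal places: P(Anesthesia gas delivery interrupted) ≈ 0.7892.

0.7892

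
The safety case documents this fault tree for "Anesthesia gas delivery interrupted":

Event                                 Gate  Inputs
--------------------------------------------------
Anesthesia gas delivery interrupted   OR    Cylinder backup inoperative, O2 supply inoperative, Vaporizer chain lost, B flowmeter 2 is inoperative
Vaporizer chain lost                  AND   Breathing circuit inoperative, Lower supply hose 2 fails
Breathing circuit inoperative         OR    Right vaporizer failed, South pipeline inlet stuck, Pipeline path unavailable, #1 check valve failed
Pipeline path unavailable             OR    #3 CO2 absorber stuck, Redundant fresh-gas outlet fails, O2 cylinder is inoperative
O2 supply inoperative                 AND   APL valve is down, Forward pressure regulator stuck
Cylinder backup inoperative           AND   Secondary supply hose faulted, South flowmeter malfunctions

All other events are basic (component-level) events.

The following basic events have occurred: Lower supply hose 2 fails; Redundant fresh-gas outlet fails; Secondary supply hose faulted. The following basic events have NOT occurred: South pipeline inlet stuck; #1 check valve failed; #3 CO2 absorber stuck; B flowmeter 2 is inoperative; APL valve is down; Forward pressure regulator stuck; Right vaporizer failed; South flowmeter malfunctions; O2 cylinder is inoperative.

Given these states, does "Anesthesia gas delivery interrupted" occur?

Yes

Cylinder backup inoperative [AND]: Secondary supply hose faulted=occurs, South flowmeter malfunctions=not → not all inputs occur → does not occur.
O2 supply inoperative [AND]: APL valve is down=not, Forward pressure regulator stuck=not → not all inputs occur → does not occur.
Pipeline path unavailable [OR]: #3 CO2 absorber stuck=not, Redundant fresh-gas outlet fails=occurs, O2 cylinder is inoperative=not → at least one input occurs → occurs.
Breathing circuit inoperative [OR]: Right vaporizer failed=not, South pipeline inlet stuck=not, Pipeline path unavailable=occurs, #1 check valve failed=not → at least one input occurs → occurs.
Vaporizer chain lost [AND]: Breathing circuit inoperative=occurs, Lower supply hose 2 fails=occurs → all inputs occur → occurs.
Anesthesia gas delivery interrupted [OR]: Cylinder backup inoperative=not, O2 supply inoperative=not, Vaporizer chain lost=occurs, B flowmeter 2 is inoperative=not → at least one input occurs → occurs.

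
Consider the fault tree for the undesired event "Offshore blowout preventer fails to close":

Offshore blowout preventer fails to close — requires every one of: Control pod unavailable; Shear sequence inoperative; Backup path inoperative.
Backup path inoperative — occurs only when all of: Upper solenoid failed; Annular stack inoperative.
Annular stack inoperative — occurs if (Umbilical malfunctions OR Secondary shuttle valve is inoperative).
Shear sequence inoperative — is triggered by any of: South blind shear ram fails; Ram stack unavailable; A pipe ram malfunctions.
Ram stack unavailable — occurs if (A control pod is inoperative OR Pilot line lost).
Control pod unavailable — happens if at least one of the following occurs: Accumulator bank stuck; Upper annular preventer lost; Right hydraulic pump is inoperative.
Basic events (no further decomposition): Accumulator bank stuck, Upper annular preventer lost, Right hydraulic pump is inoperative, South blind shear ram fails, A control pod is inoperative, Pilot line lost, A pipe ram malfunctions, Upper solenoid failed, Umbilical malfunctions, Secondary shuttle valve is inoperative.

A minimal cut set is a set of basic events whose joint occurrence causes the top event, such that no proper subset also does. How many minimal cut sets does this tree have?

24

Control pod unavailable [OR]: union of children's cut sets → 3 cut set(s).
Ram stack unavailable [OR]: union of children's cut sets → 2 cut set(s).
Shear sequence inoperative [OR]: union of children's cut sets → 4 cut set(s).
Annular stack inoperative [OR]: union of children's cut sets → 2 cut set(s).
Backup path inoperative [AND]: one cut set from each child combined → 1 × 2 = 2 cut set(s).
Offshore blowout preventer fails to close [AND]: one cut set from each child combined → 3 × 4 × 2 = 24 cut set(s).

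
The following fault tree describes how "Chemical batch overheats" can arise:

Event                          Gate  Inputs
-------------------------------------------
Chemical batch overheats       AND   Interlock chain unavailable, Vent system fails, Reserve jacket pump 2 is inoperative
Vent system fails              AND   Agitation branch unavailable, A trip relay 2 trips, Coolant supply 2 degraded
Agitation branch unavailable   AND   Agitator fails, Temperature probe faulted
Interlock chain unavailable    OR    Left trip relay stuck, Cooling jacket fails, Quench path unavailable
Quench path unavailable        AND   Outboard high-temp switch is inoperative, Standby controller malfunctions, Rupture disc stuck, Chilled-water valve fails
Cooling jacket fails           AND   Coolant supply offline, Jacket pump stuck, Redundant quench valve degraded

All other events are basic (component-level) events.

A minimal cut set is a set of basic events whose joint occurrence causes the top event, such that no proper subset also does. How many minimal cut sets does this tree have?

3

Cooling jacket fails [AND]: one cut set from each child combined → 1 × 1 × 1 = 1 cut set(s).
Quench path unavailable [AND]: one cut set from each child combined → 1 × 1 × 1 × 1 = 1 cut set(s).
Interlock chain unavailable [OR]: union of children's cut sets → 3 cut set(s).
Agitation branch unavailable [AND]: one cut set from each child combined → 1 × 1 = 1 cut set(s).
Vent system fails [AND]: one cut set from each child combined → 1 × 1 × 1 = 1 cut set(s).
Chemical batch overheats [AND]: one cut set from each child combined → 3 × 1 × 1 = 3 cut set(s).
Minimal cut sets: {A trip relay 2 trips, Agitator fails, Coolant supply 2 degraded, Left trip relay stuck, Reserve jacket pump 2 is inoperative, Temperature probe faulted}; {A trip relay 2 trips, Agitator fails, Coolant supply 2 degraded, Coolant supply offline, Jacket pump stuck, Redundant quench valve degraded, Reserve jacket pump 2 is inoperative, Temperature probe faulted}; {A trip relay 2 trips, Agitator fails, Chilled-water valve fails, Coolant supply 2 degraded, Outboard high-temp switch is inoperative, Reserve jacket pump 2 is inoperative, Rupture disc stuck, Standby controller malfunctions, Temperature probe faulted}.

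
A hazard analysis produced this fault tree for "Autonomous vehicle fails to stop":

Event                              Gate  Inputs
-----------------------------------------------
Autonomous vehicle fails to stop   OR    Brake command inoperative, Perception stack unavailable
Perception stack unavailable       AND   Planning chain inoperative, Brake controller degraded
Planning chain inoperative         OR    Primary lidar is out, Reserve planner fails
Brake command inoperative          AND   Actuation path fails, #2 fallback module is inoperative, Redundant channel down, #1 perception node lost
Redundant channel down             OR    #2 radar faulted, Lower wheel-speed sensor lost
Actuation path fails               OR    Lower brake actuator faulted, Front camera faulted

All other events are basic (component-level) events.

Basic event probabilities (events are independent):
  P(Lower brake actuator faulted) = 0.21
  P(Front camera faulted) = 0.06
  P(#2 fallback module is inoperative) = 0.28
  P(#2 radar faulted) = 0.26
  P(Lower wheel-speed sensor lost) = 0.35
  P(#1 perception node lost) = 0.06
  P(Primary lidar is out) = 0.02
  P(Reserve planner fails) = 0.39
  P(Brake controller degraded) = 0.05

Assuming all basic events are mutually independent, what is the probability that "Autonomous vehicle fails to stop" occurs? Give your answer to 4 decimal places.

P(Actuation path fails) [OR] = 1 − (1−0.21) × (1−0.06) = 0.257400
P(Redundant channel down) [OR] = 1 − (1−0.26) × (1−0.35) = 0.519000
P(Brake command inoperative) [AND] = 0.257400 × 0.28 × 0.519000 × 0.06 = 0.002244
P(Planning chain inoperative) [OR] = 1 − (1−0.02) × (1−0.39) = 0.402200
P(Perception stack unavailable) [AND] = 0.402200 × 0.05 = 0.020110
P(Autonomous vehicle fails to stop) [OR] = 1 − (1−0.002244) × (1−0.020110) = 0.022309
Rounded to 4 decimal places: P(Autonomous vehicle fails to stop) ≈ 0.0223.

0.0223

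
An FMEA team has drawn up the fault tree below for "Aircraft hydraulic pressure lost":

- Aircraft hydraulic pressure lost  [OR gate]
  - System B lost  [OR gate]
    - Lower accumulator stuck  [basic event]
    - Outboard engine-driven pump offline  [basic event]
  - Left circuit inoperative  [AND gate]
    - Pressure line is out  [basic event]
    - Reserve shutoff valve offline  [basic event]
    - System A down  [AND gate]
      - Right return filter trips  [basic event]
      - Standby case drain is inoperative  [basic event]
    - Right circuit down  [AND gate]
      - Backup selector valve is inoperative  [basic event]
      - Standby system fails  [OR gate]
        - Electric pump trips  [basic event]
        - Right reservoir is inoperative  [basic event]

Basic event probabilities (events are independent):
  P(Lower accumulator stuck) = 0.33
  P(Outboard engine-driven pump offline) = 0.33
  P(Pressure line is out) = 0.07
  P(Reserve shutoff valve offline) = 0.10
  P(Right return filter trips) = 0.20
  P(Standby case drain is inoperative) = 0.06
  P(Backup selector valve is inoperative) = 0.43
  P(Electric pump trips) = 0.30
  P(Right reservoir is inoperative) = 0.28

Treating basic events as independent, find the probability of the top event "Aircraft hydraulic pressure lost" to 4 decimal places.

0.5511

P(System B lost) [OR] = 1 − (1−0.33) × (1−0.33) = 0.551100
P(System A down) [AND] = 0.20 × 0.06 = 0.012000
P(Standby system fails) [OR] = 1 − (1−0.30) × (1−0.28) = 0.496000
P(Right circuit down) [AND] = 0.43 × 0.496000 = 0.213280
P(Left circuit inoperative) [AND] = 0.07 × 0.10 × 0.012000 × 0.213280 = 0.000018
P(Aircraft hydraulic pressure lost) [OR] = 1 − (1−0.551100) × (1−0.000018) = 0.551108
Rounded to 4 decimal places: P(Aircraft hydraulic pressure lost) ≈ 0.5511.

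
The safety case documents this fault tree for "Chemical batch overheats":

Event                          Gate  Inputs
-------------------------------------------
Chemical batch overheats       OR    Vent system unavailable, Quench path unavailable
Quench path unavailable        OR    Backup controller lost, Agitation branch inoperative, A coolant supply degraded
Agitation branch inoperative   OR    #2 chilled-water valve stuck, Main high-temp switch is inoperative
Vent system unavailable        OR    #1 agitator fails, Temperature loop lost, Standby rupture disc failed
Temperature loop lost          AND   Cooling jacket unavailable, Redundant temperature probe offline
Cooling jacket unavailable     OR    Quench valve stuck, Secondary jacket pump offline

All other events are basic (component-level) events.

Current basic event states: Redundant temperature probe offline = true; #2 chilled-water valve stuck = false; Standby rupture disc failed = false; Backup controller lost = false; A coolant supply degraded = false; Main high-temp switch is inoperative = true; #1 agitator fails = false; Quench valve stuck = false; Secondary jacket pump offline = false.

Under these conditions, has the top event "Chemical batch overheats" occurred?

Cooling jacket unavailable [OR]: Quench valve stuck=not, Secondary jacket pump offline=not → no input occurs → does not occur.
Temperature loop lost [AND]: Cooling jacket unavailable=not, Redundant temperature probe offline=occurs → not all inputs occur → does not occur.
Vent system unavailable [OR]: #1 agitator fails=not, Temperature loop lost=not, Standby rupture disc failed=not → no input occurs → does not occur.
Agitation branch inoperative [OR]: #2 chilled-water valve stuck=not, Main high-temp switch is inoperative=occurs → at least one input occurs → occurs.
Quench path unavailable [OR]: Backup controller lost=not, Agitation branch inoperative=occurs, A coolant supply degraded=not → at least one input occurs → occurs.
Chemical batch overheats [OR]: Vent system unavailable=not, Quench path unavailable=occurs → at least one input occurs → occurs.

Yes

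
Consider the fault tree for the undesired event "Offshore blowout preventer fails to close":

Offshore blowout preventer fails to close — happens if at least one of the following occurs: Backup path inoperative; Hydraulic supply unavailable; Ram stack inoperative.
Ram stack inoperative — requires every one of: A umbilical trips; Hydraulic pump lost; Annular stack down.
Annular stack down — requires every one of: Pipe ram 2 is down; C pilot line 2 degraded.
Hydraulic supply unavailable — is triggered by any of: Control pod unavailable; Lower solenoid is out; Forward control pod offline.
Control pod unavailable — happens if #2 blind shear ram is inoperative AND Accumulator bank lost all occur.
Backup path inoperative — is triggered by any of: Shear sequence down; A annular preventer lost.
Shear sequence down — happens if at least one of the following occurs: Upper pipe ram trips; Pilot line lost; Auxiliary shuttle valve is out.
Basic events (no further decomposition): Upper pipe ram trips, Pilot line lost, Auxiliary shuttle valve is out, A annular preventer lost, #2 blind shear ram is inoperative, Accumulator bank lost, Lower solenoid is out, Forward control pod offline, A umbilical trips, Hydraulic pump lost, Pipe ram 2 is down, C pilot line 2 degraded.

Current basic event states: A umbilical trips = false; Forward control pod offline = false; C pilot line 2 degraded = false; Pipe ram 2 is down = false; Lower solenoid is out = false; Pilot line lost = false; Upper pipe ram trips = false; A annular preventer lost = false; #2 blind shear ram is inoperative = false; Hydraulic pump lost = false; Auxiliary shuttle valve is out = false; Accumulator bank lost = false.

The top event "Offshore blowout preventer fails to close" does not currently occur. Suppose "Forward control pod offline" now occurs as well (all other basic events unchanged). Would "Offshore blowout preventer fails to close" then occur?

Yes

Counterfactual: set "Forward control pod offline" to occurred.
Shear sequence down [OR]: Upper pipe ram trips=not, Pilot line lost=not, Auxiliary shuttle valve is out=not → no input occurs → does not occur.
Backup path inoperative [OR]: Shear sequence down=not, A annular preventer lost=not → no input occurs → does not occur.
Control pod unavailable [AND]: #2 blind shear ram is inoperative=not, Accumulator bank lost=not → not all inputs occur → does not occur.
Hydraulic supply unavailable [OR]: Control pod unavailable=not, Lower solenoid is out=not, Forward control pod offline=occurs → at least one input occurs → occurs.
Annular stack down [AND]: Pipe ram 2 is down=not, C pilot line 2 degraded=not → not all inputs occur → does not occur.
Ram stack inoperative [AND]: A umbilical trips=not, Hydraulic pump lost=not, Annular stack down=not → not all inputs occur → does not occur.
Offshore blowout preventer fails to close [OR]: Backup path inoperative=not, Hydraulic supply unavailable=occurs, Ram stack inoperative=not → at least one input occurs → occurs.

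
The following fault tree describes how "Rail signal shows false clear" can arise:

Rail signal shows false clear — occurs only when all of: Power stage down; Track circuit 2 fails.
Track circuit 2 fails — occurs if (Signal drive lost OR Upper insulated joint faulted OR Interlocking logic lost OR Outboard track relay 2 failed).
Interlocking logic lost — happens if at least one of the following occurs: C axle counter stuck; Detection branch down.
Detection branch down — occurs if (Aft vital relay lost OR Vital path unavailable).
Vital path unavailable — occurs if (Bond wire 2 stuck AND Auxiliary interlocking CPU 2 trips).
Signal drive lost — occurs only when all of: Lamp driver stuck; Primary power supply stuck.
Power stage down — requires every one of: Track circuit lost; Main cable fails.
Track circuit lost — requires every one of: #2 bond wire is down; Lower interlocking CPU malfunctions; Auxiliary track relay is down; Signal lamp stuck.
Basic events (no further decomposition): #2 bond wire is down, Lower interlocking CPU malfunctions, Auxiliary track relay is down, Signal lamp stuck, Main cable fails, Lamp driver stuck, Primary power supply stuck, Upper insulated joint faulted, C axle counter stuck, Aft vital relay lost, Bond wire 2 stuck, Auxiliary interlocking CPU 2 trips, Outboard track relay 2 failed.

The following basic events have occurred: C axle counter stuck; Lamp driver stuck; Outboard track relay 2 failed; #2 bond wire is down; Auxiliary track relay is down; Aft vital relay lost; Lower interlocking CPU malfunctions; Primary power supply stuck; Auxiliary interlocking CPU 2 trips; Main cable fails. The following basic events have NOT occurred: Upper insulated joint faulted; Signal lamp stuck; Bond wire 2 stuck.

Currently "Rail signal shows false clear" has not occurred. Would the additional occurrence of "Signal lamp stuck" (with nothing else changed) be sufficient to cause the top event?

Counterfactual: set "Signal lamp stuck" to occurred.
Track circuit lost [AND]: #2 bond wire is down=occurs, Lower interlocking CPU malfunctions=occurs, Auxiliary track relay is down=occurs, Signal lamp stuck=occurs → all inputs occur → occurs.
Power stage down [AND]: Track circuit lost=occurs, Main cable fails=occurs → all inputs occur → occurs.
Signal drive lost [AND]: Lamp driver stuck=occurs, Primary power supply stuck=occurs → all inputs occur → occurs.
Vital path unavailable [AND]: Bond wire 2 stuck=not, Auxiliary interlocking CPU 2 trips=occurs → not all inputs occur → does not occur.
Detection branch down [OR]: Aft vital relay lost=occurs, Vital path unavailable=not → at least one input occurs → occurs.
Interlocking logic lost [OR]: C axle counter stuck=occurs, Detection branch down=occurs → at least one input occurs → occurs.
Track circuit 2 fails [OR]: Signal drive lost=occurs, Upper insulated joint faulted=not, Interlocking logic lost=occurs, Outboard track relay 2 failed=occurs → at least one input occurs → occurs.
Rail signal shows false clear [AND]: Power stage down=occurs, Track circuit 2 fails=occurs → all inputs occur → occurs.

Yes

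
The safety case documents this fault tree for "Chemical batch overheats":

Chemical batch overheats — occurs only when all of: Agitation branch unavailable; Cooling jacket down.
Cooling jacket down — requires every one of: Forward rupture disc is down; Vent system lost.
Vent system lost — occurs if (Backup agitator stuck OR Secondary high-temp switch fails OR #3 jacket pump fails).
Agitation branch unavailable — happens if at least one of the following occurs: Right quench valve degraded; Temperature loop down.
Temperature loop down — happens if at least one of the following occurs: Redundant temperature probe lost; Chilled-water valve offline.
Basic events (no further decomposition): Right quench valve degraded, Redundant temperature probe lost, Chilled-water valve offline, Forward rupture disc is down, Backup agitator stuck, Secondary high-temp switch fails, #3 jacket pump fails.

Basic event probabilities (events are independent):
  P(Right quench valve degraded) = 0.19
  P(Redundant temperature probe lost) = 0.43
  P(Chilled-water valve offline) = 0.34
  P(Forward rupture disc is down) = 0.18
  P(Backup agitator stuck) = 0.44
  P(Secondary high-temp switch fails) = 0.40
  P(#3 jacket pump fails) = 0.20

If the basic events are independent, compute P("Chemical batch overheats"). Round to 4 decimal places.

0.0915

P(Temperature loop down) [OR] = 1 − (1−0.43) × (1−0.34) = 0.623800
P(Agitation branch unavailable) [OR] = 1 − (1−0.19) × (1−0.623800) = 0.695278
P(Vent system lost) [OR] = 1 − (1−0.44) × (1−0.40) × (1−0.20) = 0.731200
P(Cooling jacket down) [AND] = 0.18 × 0.731200 = 0.131616
P(Chemical batch overheats) [AND] = 0.695278 × 0.131616 = 0.091510
Rounded to 4 decimal places: P(Chemical batch overheats) ≈ 0.0915.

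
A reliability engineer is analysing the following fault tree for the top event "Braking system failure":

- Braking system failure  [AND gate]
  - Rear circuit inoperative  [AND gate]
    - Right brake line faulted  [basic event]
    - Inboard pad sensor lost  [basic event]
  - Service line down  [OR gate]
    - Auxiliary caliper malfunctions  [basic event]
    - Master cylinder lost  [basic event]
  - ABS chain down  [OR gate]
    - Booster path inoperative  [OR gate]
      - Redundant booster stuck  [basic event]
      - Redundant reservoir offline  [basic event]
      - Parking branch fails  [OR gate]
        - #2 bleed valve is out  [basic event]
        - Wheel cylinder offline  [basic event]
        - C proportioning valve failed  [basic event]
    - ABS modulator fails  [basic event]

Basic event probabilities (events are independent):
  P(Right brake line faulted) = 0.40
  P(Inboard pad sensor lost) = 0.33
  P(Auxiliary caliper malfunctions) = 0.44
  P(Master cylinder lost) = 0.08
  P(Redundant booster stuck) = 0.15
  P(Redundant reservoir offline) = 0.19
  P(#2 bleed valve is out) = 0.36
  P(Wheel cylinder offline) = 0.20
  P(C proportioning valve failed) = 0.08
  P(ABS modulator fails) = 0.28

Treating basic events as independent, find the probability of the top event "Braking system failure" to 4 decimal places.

P(Rear circuit inoperative) [AND] = 0.40 × 0.33 = 0.132000
P(Service line down) [OR] = 1 − (1−0.44) × (1−0.08) = 0.484800
P(Parking branch fails) [OR] = 1 − (1−0.36) × (1−0.20) × (1−0.08) = 0.528960
P(Booster path inoperative) [OR] = 1 − (1−0.15) × (1−0.19) × (1−0.528960) = 0.675689
P(ABS chain down) [OR] = 1 − (1−0.675689) × (1−0.28) = 0.766496
P(Braking system failure) [AND] = 0.132000 × 0.484800 × 0.766496 = 0.049051
Rounded to 4 decimal places: P(Braking system failure) ≈ 0.0491.

0.0491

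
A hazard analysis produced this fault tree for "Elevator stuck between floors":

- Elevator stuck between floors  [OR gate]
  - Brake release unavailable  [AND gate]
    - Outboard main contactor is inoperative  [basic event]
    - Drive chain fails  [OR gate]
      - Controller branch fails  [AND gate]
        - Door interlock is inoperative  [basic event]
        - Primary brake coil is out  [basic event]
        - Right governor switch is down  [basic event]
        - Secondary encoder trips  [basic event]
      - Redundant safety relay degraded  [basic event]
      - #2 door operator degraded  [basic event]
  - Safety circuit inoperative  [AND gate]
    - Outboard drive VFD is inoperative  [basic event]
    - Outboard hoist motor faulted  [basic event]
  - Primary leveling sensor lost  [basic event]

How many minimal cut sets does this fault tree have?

Controller branch fails [AND]: one cut set from each child combined → 1 × 1 × 1 × 1 = 1 cut set(s).
Drive chain fails [OR]: union of children's cut sets → 3 cut set(s).
Brake release unavailable [AND]: one cut set from each child combined → 1 × 3 = 3 cut set(s).
Safety circuit inoperative [AND]: one cut set from each child combined → 1 × 1 = 1 cut set(s).
Elevator stuck between floors [OR]: union of children's cut sets → 5 cut set(s).
Minimal cut sets: {Door interlock is inoperative, Outboard main contactor is inoperative, Primary brake coil is out, Right governor switch is down, Secondary encoder trips}; {Outboard main contactor is inoperative, Redundant safety relay degraded}; {#2 door operator degraded, Outboard main contactor is inoperative}; {Outboard drive VFD is inoperative, Outboard hoist motor faulted}; {Primary leveling sensor lost}.

5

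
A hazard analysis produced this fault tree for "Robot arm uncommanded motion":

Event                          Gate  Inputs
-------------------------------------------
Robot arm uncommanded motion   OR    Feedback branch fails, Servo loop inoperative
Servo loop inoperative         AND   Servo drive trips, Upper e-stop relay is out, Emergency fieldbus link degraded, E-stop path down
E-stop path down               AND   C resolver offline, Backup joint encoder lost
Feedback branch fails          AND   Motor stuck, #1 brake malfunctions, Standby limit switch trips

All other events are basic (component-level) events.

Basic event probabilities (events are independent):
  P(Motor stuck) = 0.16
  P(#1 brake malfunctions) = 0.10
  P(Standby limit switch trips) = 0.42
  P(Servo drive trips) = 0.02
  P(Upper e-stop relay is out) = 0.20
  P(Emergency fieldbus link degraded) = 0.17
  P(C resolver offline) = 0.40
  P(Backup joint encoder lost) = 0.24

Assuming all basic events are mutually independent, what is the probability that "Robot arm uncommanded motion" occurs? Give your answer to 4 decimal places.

0.0068

P(Feedback branch fails) [AND] = 0.16 × 0.10 × 0.42 = 0.006720
P(E-stop path down) [AND] = 0.40 × 0.24 = 0.096000
P(Servo loop inoperative) [AND] = 0.02 × 0.20 × 0.17 × 0.096000 = 0.000065
P(Robot arm uncommanded motion) [OR] = 1 − (1−0.006720) × (1−0.000065) = 0.006785
Rounded to 4 decimal places: P(Robot arm uncommanded motion) ≈ 0.0068.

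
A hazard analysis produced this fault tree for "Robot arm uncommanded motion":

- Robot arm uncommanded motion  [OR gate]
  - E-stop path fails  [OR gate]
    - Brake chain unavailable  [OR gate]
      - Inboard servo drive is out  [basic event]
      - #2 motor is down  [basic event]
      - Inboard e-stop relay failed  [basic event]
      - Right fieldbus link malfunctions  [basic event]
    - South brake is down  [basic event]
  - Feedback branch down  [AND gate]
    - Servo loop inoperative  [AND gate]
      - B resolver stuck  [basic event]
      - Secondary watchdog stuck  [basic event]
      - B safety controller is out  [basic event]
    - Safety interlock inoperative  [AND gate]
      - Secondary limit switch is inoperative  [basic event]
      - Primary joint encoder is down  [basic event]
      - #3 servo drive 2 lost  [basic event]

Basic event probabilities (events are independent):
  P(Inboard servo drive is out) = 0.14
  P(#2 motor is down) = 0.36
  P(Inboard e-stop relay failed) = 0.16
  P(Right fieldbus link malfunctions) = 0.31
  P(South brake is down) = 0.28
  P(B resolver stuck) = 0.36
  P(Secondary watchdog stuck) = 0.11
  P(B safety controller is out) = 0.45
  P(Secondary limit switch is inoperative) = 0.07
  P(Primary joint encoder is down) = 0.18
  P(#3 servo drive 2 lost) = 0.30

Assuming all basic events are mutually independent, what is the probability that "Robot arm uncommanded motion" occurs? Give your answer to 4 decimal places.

P(Brake chain unavailable) [OR] = 1 − (1−0.14) × (1−0.36) × (1−0.16) × (1−0.31) = 0.680988
P(E-stop path fails) [OR] = 1 − (1−0.680988) × (1−0.28) = 0.770311
P(Servo loop inoperative) [AND] = 0.36 × 0.11 × 0.45 = 0.017820
P(Safety interlock inoperative) [AND] = 0.07 × 0.18 × 0.30 = 0.003780
P(Feedback branch down) [AND] = 0.017820 × 0.003780 = 0.000067
P(Robot arm uncommanded motion) [OR] = 1 − (1−0.770311) × (1−0.000067) = 0.770326
Rounded to 4 decimal places: P(Robot arm uncommanded motion) ≈ 0.7703.

0.7703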